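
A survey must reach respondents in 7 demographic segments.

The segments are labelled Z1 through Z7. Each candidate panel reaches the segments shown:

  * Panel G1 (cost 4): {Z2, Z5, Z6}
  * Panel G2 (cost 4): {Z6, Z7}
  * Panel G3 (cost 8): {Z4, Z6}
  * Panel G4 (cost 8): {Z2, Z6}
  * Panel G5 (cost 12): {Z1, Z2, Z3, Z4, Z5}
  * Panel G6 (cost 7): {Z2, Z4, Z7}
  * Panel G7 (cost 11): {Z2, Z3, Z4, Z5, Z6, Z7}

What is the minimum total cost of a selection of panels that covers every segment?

16

G2, G5 together cover every segment (G2 ∪ G5 = {Z1, Z2, Z3, Z4, Z5, Z6, Z7}); total cost 4 + 12 = 16.
The greedy pick G1, G6, G5 costs 23; no covering selection beats 16.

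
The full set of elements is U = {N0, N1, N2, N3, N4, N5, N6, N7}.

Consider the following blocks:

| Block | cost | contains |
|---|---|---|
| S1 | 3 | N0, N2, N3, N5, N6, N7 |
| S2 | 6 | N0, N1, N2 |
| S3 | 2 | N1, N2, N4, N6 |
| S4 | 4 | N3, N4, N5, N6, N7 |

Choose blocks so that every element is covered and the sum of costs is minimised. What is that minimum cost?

S1, S3 together cover every element (S1 ∪ S3 = {N0, N1, N2, N3, N4, N5, N6, N7}); total cost 3 + 2 = 5.
No covering selection has total cost below 5.

5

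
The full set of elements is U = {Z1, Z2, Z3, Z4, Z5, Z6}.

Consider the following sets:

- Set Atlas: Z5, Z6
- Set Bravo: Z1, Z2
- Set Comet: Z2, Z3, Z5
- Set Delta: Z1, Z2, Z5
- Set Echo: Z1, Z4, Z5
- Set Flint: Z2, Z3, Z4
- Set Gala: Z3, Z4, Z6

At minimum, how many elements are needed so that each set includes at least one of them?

3

H = {Z2, Z3, Z5} meets every set (each contains at least one member of H), and |H| = 3.
No choice of 2 elements meets every set, so 3 is the minimum.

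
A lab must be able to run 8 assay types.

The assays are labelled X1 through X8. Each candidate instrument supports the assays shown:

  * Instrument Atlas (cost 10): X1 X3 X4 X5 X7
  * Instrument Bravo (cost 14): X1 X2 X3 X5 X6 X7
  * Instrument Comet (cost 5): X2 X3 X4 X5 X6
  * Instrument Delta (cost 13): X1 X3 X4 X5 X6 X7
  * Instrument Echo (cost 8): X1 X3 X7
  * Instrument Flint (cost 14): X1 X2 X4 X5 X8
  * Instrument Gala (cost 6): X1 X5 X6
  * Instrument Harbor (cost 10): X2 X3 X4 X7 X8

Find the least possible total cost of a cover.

Gala, Harbor together cover every assay (Gala ∪ Harbor = {X1, X2, X3, X4, X5, X6, X7, X8}); total cost 6 + 10 = 16.
The greedy pick Comet, Echo, Harbor costs 23; no covering selection beats 16.

16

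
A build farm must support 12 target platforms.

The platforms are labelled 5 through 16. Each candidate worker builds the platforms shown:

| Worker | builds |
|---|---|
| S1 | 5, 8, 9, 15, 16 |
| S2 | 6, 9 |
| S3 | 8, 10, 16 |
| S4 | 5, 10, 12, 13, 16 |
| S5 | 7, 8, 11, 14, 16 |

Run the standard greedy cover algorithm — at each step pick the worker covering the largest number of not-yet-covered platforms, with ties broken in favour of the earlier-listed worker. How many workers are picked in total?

Greedy: pick S1 (covers 5 new) → pick S4 (covers 3 new) → pick S5 (covers 3 new) → pick S2 (covers 1 new). Total picks: 4.

4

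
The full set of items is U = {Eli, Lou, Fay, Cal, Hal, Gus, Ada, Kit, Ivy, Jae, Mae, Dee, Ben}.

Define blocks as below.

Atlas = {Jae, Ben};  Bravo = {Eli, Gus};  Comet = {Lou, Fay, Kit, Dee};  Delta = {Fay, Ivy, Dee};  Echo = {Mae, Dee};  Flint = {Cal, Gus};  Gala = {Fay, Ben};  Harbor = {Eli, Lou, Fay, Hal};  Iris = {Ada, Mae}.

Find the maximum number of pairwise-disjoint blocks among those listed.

4

Atlas, Flint, Harbor, Iris are pairwise disjoint (Atlas={Jae,Ben}; Flint={Cal,Gus}; Harbor={Eli,Lou,Fay,Hal}; Iris={Ada,Mae}).
Every remaining block overlaps one of these, and no 5 of the listed blocks are pairwise disjoint, so 4 is the maximum.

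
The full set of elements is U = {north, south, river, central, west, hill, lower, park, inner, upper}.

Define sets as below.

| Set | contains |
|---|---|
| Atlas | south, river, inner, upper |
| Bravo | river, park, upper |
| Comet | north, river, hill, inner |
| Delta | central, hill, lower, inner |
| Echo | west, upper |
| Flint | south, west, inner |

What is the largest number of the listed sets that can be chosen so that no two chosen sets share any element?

Bravo, Delta are pairwise disjoint (Bravo={river,park,upper}; Delta={central,hill,lower,inner}).
Every remaining set overlaps one of these, and no 3 of the listed sets are pairwise disjoint, so 2 is the maximum.

2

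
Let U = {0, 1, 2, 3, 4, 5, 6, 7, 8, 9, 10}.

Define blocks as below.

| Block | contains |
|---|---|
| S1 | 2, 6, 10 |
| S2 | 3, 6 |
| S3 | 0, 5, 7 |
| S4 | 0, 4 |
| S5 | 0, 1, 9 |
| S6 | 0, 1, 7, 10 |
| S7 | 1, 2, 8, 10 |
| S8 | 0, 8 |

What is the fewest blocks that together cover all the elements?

Take {S2, S3, S4, S5, S7}. Their union is {0, 1, 2, 3, 4, 5, 6, 7, 8, 9, 10}, which is all 11 elements.
No 4 of the 8 blocks cover everything (all 70 combinations miss at least one element), so 5 is optimal.

5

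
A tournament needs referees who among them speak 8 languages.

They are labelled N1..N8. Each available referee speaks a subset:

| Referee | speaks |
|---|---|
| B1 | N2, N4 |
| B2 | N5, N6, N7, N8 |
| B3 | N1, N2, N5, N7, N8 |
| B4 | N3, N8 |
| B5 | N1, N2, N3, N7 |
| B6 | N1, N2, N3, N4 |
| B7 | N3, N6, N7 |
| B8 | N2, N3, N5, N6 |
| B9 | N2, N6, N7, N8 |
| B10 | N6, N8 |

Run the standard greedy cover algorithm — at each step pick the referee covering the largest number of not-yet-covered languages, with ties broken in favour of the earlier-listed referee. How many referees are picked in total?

Greedy: pick B3 (covers 5 new) → pick B6 (covers 2 new) → pick B2 (covers 1 new). Total picks: 3.
(The true minimum cover uses only 2 referees, so greedy is not optimal here.)

3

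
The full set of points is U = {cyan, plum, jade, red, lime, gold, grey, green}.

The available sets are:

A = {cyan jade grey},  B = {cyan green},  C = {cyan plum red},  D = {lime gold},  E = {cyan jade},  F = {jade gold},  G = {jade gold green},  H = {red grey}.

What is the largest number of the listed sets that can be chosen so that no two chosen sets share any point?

3

B, F, H are pairwise disjoint (B={cyan,green}; F={jade,gold}; H={red,grey}).
Every remaining set overlaps one of these, and no 4 of the listed sets are pairwise disjoint, so 3 is the maximum.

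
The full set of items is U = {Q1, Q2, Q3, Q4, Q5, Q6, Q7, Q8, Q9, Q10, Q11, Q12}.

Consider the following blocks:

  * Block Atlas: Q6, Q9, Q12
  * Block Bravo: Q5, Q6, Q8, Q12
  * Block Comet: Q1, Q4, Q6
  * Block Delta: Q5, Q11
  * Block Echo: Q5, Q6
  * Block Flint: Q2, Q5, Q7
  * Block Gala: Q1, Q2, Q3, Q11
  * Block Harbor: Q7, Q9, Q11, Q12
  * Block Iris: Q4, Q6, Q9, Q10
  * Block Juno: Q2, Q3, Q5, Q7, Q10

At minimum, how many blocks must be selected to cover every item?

4

Bravo, Gala, Harbor, and Iris cover everything between them: the union {Q1, Q2, Q3, Q4, Q5, Q6, Q7, Q8, Q9, Q10, Q11, Q12} is all of U.
No 3 of the 10 blocks cover everything (all 120 combinations miss at least one item), so 4 is optimal.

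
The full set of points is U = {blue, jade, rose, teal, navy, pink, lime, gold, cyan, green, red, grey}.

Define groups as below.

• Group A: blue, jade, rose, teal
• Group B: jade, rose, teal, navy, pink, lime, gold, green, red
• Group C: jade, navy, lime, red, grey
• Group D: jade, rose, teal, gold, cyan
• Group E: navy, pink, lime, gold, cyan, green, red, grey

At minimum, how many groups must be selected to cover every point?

Take {A, E}. Their union is {blue, jade, rose, teal, navy, pink, lime, gold, cyan, green, red, grey}, which is all 12 points.
No single group has all 12 points (the largest, B, has 9), so 2 is optimal.

2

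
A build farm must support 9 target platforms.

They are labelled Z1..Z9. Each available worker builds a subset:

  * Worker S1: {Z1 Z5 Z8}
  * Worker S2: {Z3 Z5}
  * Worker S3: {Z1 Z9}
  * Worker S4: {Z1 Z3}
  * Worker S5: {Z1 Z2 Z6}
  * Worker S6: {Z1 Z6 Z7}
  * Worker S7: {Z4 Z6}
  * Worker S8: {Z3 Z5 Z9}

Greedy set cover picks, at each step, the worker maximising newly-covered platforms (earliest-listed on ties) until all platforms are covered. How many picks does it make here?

Greedy: pick S1 (covers 3 new) → pick S5 (covers 2 new) → pick S8 (covers 2 new) → pick S6 (covers 1 new) → pick S7 (covers 1 new). Total picks: 5.

5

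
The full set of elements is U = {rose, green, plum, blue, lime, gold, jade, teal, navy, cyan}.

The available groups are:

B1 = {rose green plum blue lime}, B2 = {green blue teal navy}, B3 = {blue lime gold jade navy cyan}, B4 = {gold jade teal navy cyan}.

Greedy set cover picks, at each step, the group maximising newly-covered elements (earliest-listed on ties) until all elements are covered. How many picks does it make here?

3

Greedy: pick B3 (covers 6 new) → pick B1 (covers 3 new) → pick B2 (covers 1 new). Total picks: 3.
(The true minimum cover uses only 2 groups, so greedy is not optimal here.)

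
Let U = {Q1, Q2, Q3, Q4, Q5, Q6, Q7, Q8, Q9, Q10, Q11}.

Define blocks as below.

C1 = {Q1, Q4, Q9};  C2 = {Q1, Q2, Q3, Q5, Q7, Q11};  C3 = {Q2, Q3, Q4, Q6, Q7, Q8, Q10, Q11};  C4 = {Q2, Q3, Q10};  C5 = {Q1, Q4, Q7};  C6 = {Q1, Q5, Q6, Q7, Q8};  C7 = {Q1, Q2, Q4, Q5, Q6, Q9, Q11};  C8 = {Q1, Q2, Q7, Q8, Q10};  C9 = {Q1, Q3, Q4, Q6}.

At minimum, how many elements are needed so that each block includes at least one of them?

The 2 elements {Q1, Q3} hit every block.
The blocks C1, C4 are pairwise disjoint, so any hitting set needs a separate element for each — at least 2. Hence 2 is optimal.

2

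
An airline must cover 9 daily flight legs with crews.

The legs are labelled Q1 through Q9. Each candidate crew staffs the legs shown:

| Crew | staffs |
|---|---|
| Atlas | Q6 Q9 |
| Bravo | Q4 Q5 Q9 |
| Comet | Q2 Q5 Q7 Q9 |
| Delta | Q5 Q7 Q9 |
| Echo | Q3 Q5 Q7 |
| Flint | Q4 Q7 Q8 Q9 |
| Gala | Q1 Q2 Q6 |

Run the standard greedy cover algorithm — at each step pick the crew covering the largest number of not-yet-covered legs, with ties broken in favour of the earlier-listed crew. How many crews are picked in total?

Greedy: pick Comet (covers 4 new) → pick Flint (covers 2 new) → pick Gala (covers 2 new) → pick Echo (covers 1 new). Total picks: 4.
(The true minimum cover uses only 3 crews, so greedy is not optimal here.)

4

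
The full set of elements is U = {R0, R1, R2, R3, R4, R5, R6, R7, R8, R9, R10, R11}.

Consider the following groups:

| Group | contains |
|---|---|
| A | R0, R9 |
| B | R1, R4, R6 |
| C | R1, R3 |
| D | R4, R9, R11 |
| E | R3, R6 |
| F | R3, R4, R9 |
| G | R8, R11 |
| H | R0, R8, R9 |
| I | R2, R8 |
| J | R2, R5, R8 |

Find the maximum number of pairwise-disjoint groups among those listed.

3

A, C, J are pairwise disjoint (A={R0,R9}; C={R1,R3}; J={R2,R5,R8}).
Every remaining group overlaps one of these, and no 4 of the listed groups are pairwise disjoint, so 3 is the maximum.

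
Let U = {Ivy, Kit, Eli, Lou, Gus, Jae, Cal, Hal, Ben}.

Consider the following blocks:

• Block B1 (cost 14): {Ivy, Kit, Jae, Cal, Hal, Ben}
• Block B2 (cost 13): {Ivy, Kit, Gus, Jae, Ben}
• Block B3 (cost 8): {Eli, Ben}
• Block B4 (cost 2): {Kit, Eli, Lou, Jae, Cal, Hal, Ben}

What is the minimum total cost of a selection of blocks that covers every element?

B2, B4 together cover every element (B2 ∪ B4 = {Ivy, Kit, Eli, Lou, Gus, Jae, Cal, Hal, Ben}); total cost 13 + 2 = 15.
No covering selection has total cost below 15.

15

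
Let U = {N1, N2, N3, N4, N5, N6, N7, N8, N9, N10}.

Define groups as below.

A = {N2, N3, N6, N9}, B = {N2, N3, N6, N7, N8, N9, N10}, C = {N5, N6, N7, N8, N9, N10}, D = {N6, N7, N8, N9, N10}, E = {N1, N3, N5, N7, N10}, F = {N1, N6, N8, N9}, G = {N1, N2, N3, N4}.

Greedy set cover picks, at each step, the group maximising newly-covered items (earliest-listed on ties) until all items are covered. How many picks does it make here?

Greedy: pick B (covers 7 new) → pick E (covers 2 new) → pick G (covers 1 new). Total picks: 3.
(The true minimum cover uses only 2 groups, so greedy is not optimal here.)

3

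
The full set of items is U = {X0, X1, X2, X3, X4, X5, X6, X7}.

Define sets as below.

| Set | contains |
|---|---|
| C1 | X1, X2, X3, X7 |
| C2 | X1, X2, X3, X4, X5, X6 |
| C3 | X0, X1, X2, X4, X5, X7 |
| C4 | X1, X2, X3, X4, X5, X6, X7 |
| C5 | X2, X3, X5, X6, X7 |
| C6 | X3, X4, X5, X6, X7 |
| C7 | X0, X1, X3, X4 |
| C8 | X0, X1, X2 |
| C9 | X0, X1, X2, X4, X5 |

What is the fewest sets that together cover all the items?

2

C6 and C8 together: C6 ∪ C8 = {X0, X1, X2, X3, X4, X5, X6, X7} — every item is covered.
No single set has all 8 items (the largest, C4, has 7), so 2 is optimal.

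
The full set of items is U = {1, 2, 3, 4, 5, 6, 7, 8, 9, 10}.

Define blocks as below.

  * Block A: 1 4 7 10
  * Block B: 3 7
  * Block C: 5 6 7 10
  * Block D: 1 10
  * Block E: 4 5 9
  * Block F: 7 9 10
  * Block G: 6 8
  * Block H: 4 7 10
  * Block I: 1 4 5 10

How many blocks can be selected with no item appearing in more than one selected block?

B, D, E, G are pairwise disjoint (B={3,7}; D={1,10}; E={4,5,9}; G={6,8}).
Every remaining block overlaps one of these, and no 5 of the listed blocks are pairwise disjoint, so 4 is the maximum.

4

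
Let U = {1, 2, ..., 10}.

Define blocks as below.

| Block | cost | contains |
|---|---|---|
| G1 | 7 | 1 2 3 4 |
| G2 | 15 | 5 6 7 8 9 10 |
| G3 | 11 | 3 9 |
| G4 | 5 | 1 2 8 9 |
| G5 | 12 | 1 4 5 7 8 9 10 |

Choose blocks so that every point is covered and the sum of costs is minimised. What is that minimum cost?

G1, G2 together cover every point (G1 ∪ G2 = {1, 2, 3, 4, 5, 6, 7, 8, 9, 10}); total cost 7 + 15 = 22.
The greedy pick G4, G5, G1, G2 costs 39; no covering selection beats 22.

22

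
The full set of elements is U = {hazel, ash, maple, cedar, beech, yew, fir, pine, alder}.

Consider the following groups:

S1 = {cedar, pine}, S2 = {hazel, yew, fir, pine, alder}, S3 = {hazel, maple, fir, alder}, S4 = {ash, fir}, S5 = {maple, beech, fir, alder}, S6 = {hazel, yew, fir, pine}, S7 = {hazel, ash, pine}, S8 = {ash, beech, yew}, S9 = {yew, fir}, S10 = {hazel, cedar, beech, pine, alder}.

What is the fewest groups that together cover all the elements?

3

Take {S3, S8, S10}. Their union is {hazel, ash, maple, cedar, beech, yew, fir, pine, alder}, which is all 9 elements.
No 2 of the 10 groups cover everything (all 45 combinations miss at least one element), so 3 is optimal.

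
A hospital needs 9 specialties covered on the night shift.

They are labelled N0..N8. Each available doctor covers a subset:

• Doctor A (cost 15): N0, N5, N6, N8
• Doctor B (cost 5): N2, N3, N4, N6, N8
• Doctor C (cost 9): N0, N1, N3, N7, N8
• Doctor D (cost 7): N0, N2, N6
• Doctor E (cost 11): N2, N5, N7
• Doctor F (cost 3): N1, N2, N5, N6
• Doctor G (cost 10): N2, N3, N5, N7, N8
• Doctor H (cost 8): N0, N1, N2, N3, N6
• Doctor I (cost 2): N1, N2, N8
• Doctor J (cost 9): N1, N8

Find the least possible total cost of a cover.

B, C, F together cover every specialty (B ∪ C ∪ F = {N0, N1, N2, N3, N4, N5, N6, N7, N8}); total cost 5 + 9 + 3 = 17.
The greedy pick I, F, B, C costs 19; no covering selection beats 17.

17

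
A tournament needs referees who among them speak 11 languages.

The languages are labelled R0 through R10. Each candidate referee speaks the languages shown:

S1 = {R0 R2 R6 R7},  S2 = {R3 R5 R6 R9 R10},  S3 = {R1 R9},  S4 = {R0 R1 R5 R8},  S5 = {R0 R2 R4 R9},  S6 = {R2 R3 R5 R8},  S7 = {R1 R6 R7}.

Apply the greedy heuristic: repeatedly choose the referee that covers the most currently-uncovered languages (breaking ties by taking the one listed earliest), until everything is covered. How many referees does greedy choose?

4

Greedy: pick S2 (covers 5 new) → pick S1 (covers 3 new) → pick S4 (covers 2 new) → pick S5 (covers 1 new). Total picks: 4.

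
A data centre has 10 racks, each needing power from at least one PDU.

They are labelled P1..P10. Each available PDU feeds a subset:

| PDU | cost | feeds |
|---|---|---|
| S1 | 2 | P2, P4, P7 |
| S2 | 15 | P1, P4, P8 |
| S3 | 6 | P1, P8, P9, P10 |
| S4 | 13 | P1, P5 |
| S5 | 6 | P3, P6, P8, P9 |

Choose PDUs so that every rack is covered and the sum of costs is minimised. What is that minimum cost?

27

S1, S3, S4, S5 together cover every rack (S1 ∪ S3 ∪ S4 ∪ S5 = {P1, P2, P3, P4, P5, P6, P7, P8, P9, P10}); total cost 2 + 6 + 13 + 6 = 27.
No covering selection has total cost below 27.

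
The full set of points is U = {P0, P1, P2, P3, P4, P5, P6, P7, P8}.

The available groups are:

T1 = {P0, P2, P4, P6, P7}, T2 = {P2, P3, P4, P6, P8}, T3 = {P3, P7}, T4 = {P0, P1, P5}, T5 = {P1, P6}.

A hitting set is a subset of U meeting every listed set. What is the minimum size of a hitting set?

H = {P1, P2, P7} meets every group (each contains at least one member of H), and |H| = 3.
No choice of 2 points meets every group, so 3 is the minimum.

3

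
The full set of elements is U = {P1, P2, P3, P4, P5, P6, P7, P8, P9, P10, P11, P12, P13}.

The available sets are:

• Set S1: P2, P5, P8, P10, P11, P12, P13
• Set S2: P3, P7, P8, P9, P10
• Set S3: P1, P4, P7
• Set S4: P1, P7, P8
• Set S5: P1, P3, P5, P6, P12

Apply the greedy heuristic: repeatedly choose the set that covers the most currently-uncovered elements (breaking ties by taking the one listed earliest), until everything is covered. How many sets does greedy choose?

Greedy: pick S1 (covers 7 new) → pick S2 (covers 3 new) → pick S3 (covers 2 new) → pick S5 (covers 1 new). Total picks: 4.

4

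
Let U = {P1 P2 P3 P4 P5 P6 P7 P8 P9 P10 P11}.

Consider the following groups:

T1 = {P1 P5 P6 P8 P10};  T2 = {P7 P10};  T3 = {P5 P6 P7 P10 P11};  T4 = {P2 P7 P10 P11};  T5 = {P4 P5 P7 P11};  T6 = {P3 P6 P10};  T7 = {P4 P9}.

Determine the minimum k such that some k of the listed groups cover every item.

Take {T1, T4, T6, T7}. Their union is {P1, P2, P3, P4, P5, P6, P7, P8, P9, P10, P11}, which is all 11 items.
No 3 of the 7 groups cover everything (all 35 combinations miss at least one item), so 4 is optimal.

4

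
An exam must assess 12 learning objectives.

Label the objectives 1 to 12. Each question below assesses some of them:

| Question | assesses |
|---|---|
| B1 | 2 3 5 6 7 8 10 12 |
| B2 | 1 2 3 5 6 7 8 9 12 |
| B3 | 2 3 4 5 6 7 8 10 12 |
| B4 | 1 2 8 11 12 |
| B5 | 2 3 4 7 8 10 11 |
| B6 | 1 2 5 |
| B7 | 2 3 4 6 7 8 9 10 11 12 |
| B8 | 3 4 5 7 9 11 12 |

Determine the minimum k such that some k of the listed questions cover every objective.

2

Take {B2, B5}. Their union is {1, 2, 3, 4, 5, 6, 7, 8, 9, 10, 11, 12}, which is all 12 objectives.
No single question has all 12 objectives (the largest, B7, has 10), so 2 is optimal.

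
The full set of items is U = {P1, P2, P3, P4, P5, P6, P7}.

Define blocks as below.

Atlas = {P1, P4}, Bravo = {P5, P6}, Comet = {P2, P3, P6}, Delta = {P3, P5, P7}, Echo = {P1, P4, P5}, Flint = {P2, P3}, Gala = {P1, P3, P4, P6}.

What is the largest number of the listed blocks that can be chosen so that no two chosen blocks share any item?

Atlas, Bravo, Flint are pairwise disjoint (Atlas={P1,P4}; Bravo={P5,P6}; Flint={P2,P3}).
Every remaining block overlaps one of these, and no 4 of the listed blocks are pairwise disjoint, so 3 is the maximum.

3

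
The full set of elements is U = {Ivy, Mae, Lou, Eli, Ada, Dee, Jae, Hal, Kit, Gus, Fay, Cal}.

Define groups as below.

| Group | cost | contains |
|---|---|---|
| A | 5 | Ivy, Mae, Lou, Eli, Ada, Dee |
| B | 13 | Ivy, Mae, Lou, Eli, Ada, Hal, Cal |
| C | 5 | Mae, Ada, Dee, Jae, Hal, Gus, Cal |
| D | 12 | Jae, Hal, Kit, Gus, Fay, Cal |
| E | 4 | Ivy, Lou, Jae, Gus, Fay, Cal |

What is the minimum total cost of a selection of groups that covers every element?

A, D together cover every element (A ∪ D = {Ivy, Mae, Lou, Eli, Ada, Dee, Jae, Hal, Kit, Gus, Fay, Cal}); total cost 5 + 12 = 17.
The greedy pick E, A, C, D costs 26; no covering selection beats 17.

17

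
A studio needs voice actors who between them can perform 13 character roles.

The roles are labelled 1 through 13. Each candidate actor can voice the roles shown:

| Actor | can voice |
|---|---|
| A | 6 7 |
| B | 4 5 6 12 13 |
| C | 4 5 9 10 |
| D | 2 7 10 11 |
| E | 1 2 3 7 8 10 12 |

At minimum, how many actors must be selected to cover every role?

Take {B, C, D, E}. Their union is {1, 2, 3, 4, 5, 6, 7, 8, 9, 10, 11, 12, 13}, which is all 13 roles.
No 3 of the 5 actors cover everything (all 10 combinations miss at least one role), so 4 is optimal.

4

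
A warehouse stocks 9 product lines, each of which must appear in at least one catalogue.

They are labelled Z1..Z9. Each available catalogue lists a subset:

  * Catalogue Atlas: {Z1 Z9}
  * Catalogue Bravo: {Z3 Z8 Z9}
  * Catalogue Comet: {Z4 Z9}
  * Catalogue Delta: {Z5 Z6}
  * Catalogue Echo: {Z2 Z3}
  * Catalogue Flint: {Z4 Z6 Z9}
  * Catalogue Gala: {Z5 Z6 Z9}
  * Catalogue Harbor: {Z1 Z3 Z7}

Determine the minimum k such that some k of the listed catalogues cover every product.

5

Take {Bravo, Delta, Echo, Flint, Harbor}. Their union is {Z1, Z2, Z3, Z4, Z5, Z6, Z7, Z8, Z9}, which is all 9 products.
No 4 of the 8 catalogues cover everything (all 70 combinations miss at least one product), so 5 is optimal.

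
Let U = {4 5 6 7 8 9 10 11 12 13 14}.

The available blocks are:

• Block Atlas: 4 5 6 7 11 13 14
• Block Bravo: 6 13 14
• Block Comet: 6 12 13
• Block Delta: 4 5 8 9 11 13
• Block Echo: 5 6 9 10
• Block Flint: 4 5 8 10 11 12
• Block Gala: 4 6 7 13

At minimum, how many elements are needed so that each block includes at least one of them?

2

H = {10, 13} meets every block (each contains at least one member of H), and |H| = 2.
The blocks Bravo, Flint are pairwise disjoint, so any hitting set needs a separate element for each — at least 2. Hence 2 is optimal.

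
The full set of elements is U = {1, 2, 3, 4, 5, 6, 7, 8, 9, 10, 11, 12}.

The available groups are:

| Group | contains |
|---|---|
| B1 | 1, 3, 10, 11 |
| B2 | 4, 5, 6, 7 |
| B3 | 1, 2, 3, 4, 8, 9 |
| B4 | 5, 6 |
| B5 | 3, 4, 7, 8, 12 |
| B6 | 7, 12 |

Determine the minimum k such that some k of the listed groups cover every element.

B1, B2, B3, and B6 cover everything between them: the union {1, 2, 3, 4, 5, 6, 7, 8, 9, 10, 11, 12} is all of U.
No 3 of the 6 groups cover everything (all 20 combinations miss at least one element), so 4 is optimal.

4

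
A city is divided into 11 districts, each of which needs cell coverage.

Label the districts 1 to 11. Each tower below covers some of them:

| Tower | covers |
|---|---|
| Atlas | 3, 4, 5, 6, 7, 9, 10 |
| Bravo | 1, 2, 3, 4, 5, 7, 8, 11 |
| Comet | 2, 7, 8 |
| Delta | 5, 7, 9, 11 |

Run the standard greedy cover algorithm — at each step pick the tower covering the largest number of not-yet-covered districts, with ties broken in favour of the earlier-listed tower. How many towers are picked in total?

Greedy: pick Bravo (covers 8 new) → pick Atlas (covers 3 new). Total picks: 2.

2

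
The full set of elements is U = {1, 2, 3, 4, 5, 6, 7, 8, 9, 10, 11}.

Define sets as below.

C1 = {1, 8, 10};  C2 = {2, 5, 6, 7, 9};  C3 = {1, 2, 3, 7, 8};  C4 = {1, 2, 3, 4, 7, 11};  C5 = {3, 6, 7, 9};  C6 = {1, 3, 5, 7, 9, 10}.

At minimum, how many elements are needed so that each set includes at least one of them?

2

H = {7, 10} meets every set (each contains at least one member of H), and |H| = 2.
The sets C1, C5 are pairwise disjoint, so any hitting set needs a separate element for each — at least 2. Hence 2 is optimal.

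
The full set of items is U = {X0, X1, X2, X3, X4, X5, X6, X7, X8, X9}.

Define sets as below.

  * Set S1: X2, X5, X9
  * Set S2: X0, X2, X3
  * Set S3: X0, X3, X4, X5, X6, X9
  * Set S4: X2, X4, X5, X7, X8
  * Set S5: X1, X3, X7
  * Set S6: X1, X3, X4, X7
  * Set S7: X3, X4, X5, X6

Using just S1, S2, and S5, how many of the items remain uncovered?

3

Union of S1, S2, S5 = {X0, X1, X2, X3, X5, X7, X9}.
Not covered: X4, X6, X8 — 3 items.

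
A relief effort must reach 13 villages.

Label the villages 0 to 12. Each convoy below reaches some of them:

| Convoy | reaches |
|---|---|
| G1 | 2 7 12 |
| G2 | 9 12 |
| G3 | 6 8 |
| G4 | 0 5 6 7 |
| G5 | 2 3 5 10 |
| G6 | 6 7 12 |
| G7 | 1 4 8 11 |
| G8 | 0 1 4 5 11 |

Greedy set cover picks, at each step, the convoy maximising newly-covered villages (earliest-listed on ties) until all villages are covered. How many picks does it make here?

5

Greedy: pick G8 (covers 5 new) → pick G1 (covers 3 new) → pick G3 (covers 2 new) → pick G5 (covers 2 new) → pick G2 (covers 1 new). Total picks: 5.
(The true minimum cover uses only 4 convoys, so greedy is not optimal here.)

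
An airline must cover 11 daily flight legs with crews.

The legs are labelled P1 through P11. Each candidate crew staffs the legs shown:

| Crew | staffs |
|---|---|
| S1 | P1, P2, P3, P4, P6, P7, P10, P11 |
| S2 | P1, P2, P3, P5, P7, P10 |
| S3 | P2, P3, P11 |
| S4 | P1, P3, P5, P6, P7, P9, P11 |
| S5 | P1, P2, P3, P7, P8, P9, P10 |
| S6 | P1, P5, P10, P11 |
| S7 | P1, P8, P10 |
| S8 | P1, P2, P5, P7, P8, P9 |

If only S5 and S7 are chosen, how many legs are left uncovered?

4

Union of S5, S7 = {P1, P2, P3, P7, P8, P9, P10}.
Not covered: P4, P5, P6, P11 — 4 legs.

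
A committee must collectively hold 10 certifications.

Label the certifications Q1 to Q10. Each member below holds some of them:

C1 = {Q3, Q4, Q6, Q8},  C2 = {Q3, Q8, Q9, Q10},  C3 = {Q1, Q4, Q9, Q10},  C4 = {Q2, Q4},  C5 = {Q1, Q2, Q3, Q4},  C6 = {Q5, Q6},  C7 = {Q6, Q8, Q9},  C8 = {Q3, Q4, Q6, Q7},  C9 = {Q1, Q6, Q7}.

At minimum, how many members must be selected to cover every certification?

C2 and C5 and C6 and C8 together: C2 ∪ C5 ∪ C6 ∪ C8 = {Q1, Q2, Q3, Q4, Q5, Q6, Q7, Q8, Q9, Q10} — every certification is covered.
No 3 of the 9 members cover everything (all 84 combinations miss at least one certification), so 4 is optimal.

4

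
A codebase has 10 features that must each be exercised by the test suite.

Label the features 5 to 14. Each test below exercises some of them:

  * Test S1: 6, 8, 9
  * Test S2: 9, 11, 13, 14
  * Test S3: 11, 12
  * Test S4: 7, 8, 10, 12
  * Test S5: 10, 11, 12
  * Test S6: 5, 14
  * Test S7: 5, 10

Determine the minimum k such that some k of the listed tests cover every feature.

S1 and S2 and S4 and S6 together: S1 ∪ S2 ∪ S4 ∪ S6 = {5, 6, 7, 8, 9, 10, 11, 12, 13, 14} — every feature is covered.
Only S1 contains 6, so S1 is forced; the remaining 7 features need at least 3 more tests (each remaining test adds at most 3) — so at least 4 tests are needed, and 4 is optimal.

4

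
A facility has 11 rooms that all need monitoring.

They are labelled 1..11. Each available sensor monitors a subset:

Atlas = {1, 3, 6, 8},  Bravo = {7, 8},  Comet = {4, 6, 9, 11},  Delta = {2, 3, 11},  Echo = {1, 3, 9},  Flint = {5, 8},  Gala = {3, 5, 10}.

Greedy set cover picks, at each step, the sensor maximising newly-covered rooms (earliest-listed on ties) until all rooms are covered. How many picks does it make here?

Greedy: pick Atlas (covers 4 new) → pick Comet (covers 3 new) → pick Gala (covers 2 new) → pick Bravo (covers 1 new) → pick Delta (covers 1 new). Total picks: 5.

5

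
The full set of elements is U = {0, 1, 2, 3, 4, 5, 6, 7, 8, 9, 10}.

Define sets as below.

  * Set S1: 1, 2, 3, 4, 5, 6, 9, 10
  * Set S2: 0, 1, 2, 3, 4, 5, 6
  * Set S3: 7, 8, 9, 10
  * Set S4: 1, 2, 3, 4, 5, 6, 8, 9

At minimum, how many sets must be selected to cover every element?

2

S2 and S3 cover everything between them: the union {0, 1, 2, 3, 4, 5, 6, 7, 8, 9, 10} is all of U.
No single set has all 11 elements (the largest, S1, has 8), so 2 is optimal.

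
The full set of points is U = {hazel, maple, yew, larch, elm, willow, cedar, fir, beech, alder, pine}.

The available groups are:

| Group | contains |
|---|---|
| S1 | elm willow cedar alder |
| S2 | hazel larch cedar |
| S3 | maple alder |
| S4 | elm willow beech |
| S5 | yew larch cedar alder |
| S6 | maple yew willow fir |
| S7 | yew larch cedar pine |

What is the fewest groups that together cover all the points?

S2 and S3 and S4 and S6 and S7 together: S2 ∪ S3 ∪ S4 ∪ S6 ∪ S7 = {hazel, maple, yew, larch, elm, willow, cedar, fir, beech, alder, pine} — every point is covered.
No 4 of the 7 groups cover everything (all 35 combinations miss at least one point), so 5 is optimal.

5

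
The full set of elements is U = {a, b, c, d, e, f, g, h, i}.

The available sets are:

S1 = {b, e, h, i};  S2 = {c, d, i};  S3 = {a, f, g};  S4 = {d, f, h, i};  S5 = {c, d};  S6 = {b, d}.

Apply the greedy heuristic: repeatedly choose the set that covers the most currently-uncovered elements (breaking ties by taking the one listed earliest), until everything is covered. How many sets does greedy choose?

3

Greedy: pick S1 (covers 4 new) → pick S3 (covers 3 new) → pick S2 (covers 2 new). Total picks: 3.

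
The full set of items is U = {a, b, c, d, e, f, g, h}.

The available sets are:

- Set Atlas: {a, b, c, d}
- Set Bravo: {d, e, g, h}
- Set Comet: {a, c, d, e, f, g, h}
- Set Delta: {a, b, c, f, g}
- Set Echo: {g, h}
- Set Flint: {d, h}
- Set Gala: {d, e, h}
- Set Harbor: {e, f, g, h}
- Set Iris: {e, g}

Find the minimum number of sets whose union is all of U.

Delta and Gala cover everything between them: the union {a, b, c, d, e, f, g, h} is all of U.
No single set has all 8 items (the largest, Comet, has 7), so 2 is optimal.

2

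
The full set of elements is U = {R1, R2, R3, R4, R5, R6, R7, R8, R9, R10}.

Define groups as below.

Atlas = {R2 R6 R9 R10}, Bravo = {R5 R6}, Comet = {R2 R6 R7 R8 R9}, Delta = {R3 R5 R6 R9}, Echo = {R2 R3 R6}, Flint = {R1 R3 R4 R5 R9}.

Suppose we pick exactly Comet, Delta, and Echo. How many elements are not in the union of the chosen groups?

3

Union of Comet, Delta, Echo = {R2, R3, R5, R6, R7, R8, R9}.
Not covered: R1, R4, R10 — 3 elements.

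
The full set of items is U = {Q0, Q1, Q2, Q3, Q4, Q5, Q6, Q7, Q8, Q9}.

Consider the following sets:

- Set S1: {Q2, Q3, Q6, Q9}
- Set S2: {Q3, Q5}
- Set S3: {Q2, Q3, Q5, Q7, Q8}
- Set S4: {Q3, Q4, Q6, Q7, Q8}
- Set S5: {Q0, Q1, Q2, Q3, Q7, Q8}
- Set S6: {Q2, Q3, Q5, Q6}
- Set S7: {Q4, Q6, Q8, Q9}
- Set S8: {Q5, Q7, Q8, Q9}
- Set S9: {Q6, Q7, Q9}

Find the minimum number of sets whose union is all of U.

S2, S5, and S7 cover everything between them: the union {Q0, Q1, Q2, Q3, Q4, Q5, Q6, Q7, Q8, Q9} is all of U.
Only S5 contains Q0, so S5 is forced; the remaining 4 items need at least 2 more sets (each remaining set adds at most 3) — so at least 3 sets are needed, and 3 is optimal.

3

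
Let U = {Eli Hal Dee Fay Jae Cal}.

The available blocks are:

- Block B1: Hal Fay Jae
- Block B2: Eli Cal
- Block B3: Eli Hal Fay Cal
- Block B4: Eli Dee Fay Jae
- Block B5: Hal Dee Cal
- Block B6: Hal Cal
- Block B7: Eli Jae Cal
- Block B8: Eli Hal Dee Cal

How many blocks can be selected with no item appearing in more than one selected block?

B4, B6 are pairwise disjoint (B4={Eli,Dee,Fay,Jae}; B6={Hal,Cal}).
Every remaining block overlaps one of these, and no 3 of the listed blocks are pairwise disjoint, so 2 is the maximum.

2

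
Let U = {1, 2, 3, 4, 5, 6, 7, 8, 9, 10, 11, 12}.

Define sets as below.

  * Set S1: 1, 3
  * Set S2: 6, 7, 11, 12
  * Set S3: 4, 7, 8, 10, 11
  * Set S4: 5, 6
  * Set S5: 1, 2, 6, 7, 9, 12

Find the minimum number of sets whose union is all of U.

4

S1 and S3 and S4 and S5 together: S1 ∪ S3 ∪ S4 ∪ S5 = {1, 2, 3, 4, 5, 6, 7, 8, 9, 10, 11, 12} — every element is covered.
No 3 of the 5 sets cover everything (all 10 combinations miss at least one element), so 4 is optimal.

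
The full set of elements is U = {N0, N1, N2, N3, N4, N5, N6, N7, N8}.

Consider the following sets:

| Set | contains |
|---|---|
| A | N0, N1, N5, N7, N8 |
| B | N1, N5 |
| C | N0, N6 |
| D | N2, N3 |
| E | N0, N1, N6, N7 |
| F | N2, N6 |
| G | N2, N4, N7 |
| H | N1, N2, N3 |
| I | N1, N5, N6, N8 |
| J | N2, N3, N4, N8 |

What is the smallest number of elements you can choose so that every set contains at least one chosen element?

The 3 elements {N0, N2, N5} hit every set.
The sets B, C, J are pairwise disjoint, so any hitting set needs a separate element for each — at least 3. Hence 3 is optimal.

3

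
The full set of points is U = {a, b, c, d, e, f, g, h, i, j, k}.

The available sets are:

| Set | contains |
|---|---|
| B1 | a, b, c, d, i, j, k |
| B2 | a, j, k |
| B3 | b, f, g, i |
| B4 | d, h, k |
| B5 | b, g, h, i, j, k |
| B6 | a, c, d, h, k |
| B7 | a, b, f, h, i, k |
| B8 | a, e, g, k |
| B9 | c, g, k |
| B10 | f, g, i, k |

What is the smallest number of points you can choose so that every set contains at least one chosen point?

2

Take T = {f, k}. Each listed set contains at least one of these, so T is a hitting set of size 2.
The sets B2, B3 are pairwise disjoint, so any hitting set needs a separate point for each — at least 2. Hence 2 is optimal.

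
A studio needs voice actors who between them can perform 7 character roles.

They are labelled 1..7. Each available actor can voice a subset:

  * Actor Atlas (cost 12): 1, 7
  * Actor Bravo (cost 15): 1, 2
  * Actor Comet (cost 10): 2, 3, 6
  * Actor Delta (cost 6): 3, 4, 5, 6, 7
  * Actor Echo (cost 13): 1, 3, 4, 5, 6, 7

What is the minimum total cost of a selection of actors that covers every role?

Bravo, Delta together cover every role (Bravo ∪ Delta = {1, 2, 3, 4, 5, 6, 7}); total cost 15 + 6 = 21.
No covering selection has total cost below 21.

21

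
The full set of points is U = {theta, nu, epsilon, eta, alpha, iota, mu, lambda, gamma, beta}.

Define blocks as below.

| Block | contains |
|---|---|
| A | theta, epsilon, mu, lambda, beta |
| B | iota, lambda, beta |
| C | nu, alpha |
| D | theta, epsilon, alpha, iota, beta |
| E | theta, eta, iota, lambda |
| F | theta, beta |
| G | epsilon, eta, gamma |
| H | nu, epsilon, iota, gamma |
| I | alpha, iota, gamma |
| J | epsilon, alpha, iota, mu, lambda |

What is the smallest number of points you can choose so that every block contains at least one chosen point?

4

Take T = {alpha, lambda, gamma, beta}. Each listed block contains at least one of these, so T is a hitting set of size 4.
No choice of 3 points meets every block, so 4 is the minimum.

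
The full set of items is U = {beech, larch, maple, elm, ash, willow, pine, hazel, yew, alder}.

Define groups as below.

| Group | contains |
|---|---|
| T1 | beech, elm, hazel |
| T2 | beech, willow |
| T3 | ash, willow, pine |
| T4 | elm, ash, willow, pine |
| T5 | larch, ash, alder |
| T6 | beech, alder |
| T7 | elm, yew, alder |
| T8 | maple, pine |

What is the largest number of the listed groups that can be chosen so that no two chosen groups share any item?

3

T2, T7, T8 are pairwise disjoint (T2={beech,willow}; T7={elm,yew,alder}; T8={maple,pine}).
Every remaining group overlaps one of these, and no 4 of the listed groups are pairwise disjoint, so 3 is the maximum.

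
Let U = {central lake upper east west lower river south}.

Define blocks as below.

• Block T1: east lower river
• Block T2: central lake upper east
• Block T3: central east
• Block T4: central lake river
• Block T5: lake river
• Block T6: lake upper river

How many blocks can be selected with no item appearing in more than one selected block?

2

T3, T5 are pairwise disjoint (T3={central,east}; T5={lake,river}).
Every remaining block overlaps one of these, and no 3 of the listed blocks are pairwise disjoint, so 2 is the maximum.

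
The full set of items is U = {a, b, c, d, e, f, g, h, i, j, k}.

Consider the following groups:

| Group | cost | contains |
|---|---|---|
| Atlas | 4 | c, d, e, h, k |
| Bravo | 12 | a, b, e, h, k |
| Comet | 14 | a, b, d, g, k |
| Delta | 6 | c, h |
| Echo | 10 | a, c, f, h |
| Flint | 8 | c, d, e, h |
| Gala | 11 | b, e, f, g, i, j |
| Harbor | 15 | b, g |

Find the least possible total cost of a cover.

25

Atlas, Echo, Gala together cover every item (Atlas ∪ Echo ∪ Gala = {a, b, c, d, e, f, g, h, i, j, k}); total cost 4 + 10 + 11 = 25.
No covering selection has total cost below 25.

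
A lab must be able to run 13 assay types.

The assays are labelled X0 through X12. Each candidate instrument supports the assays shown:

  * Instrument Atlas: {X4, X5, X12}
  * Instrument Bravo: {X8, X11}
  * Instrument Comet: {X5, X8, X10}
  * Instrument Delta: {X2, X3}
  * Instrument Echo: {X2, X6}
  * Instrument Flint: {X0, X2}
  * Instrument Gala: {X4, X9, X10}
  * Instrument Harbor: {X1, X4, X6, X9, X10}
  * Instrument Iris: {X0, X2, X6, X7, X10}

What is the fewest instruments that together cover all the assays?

5

Take {Atlas, Bravo, Delta, Harbor, Iris}. Their union is {X0, X1, X2, X3, X4, X5, X6, X7, X8, X9, X10, X11, X12}, which is all 13 assays.
No 4 of the 9 instruments cover everything (all 126 combinations miss at least one assay), so 5 is optimal.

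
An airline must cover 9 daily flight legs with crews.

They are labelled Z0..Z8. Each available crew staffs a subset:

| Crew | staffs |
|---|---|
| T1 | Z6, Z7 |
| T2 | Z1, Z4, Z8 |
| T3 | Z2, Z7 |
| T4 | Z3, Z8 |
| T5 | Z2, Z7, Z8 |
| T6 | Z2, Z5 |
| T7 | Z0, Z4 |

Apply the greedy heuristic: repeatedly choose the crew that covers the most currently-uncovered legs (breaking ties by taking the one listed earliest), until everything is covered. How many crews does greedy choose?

Greedy: pick T2 (covers 3 new) → pick T1 (covers 2 new) → pick T6 (covers 2 new) → pick T4 (covers 1 new) → pick T7 (covers 1 new). Total picks: 5.

5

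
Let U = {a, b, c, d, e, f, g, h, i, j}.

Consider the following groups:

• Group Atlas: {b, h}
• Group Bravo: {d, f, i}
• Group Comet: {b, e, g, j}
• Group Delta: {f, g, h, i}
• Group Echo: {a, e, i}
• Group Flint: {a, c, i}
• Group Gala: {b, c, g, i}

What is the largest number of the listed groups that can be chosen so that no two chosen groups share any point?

Comet, Flint are pairwise disjoint (Comet={b,e,g,j}; Flint={a,c,i}).
Every remaining group overlaps one of these, and no 3 of the listed groups are pairwise disjoint, so 2 is the maximum.

2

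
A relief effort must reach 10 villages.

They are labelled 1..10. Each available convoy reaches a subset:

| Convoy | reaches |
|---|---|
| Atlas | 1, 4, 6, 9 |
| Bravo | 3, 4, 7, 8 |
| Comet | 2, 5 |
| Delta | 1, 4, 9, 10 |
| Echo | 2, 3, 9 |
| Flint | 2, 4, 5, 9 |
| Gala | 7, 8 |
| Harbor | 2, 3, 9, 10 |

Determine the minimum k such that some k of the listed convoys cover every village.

Atlas and Bravo and Comet and Delta together: Atlas ∪ Bravo ∪ Comet ∪ Delta = {1, 2, 3, 4, 5, 6, 7, 8, 9, 10} — every village is covered.
No 3 of the 8 convoys cover everything (all 56 combinations miss at least one village), so 4 is optimal.

4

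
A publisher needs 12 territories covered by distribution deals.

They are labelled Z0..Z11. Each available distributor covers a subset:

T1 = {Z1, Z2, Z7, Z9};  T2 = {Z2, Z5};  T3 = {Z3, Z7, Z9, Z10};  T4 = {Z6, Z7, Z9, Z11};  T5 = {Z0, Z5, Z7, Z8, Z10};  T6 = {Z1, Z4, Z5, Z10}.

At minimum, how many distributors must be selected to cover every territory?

5

Take {T2, T3, T4, T5, T6}. Their union is {Z0, Z1, Z2, Z3, Z4, Z5, Z6, Z7, Z8, Z9, Z10, Z11}, which is all 12 territories.
No 4 of the 6 distributors cover everything (all 15 combinations miss at least one territory), so 5 is optimal.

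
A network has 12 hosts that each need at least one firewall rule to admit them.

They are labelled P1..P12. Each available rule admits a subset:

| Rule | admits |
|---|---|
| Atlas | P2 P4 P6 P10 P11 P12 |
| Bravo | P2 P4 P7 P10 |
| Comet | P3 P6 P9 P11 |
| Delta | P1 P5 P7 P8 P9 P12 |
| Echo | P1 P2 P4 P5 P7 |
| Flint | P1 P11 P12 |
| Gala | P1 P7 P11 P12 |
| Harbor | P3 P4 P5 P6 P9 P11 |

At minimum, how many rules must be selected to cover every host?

Take {Bravo, Delta, Harbor}. Their union is {P1, P2, P3, P4, P5, P6, P7, P8, P9, P10, P11, P12}, which is all 12 hosts.
Only Delta contains P8, so Delta is forced; the remaining 6 hosts need at least 2 more rules (each remaining rule adds at most 5) — so at least 3 rules are needed, and 3 is optimal.

3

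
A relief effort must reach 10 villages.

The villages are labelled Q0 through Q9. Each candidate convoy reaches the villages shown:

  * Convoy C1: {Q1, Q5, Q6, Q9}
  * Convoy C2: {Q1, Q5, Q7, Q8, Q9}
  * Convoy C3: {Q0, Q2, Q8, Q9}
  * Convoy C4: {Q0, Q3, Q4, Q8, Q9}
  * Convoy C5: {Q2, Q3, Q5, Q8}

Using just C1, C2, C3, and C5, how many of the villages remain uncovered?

Union of C1, C2, C3, C5 = {Q0, Q1, Q2, Q3, Q5, Q6, Q7, Q8, Q9}.
Not covered: Q4 — 1 village.

1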